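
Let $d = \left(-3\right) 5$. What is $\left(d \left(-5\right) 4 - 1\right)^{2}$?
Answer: $89401$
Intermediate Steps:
$d = -15$
$\left(d \left(-5\right) 4 - 1\right)^{2} = \left(\left(-15\right) \left(-5\right) 4 - 1\right)^{2} = \left(75 \cdot 4 - 1\right)^{2} = \left(300 - 1\right)^{2} = 299^{2} = 89401$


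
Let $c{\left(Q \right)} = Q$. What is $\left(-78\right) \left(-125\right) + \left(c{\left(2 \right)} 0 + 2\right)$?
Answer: $9752$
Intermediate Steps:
$\left(-78\right) \left(-125\right) + \left(c{\left(2 \right)} 0 + 2\right) = \left(-78\right) \left(-125\right) + \left(2 \cdot 0 + 2\right) = 9750 + \left(0 + 2\right) = 9750 + 2 = 9752$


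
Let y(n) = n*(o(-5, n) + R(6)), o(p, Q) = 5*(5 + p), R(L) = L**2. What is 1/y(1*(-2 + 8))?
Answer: 1/216 ≈ 0.0046296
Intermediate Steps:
o(p, Q) = 25 + 5*p
y(n) = 36*n (y(n) = n*((25 + 5*(-5)) + 6**2) = n*((25 - 25) + 36) = n*(0 + 36) = n*36 = 36*n)
1/y(1*(-2 + 8)) = 1/(36*(1*(-2 + 8))) = 1/(36*(1*6)) = 1/(36*6) = 1/216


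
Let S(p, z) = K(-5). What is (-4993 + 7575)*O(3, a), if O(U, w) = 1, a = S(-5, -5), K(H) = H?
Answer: 2582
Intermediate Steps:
S(p, z) = -5
a = -5
(-4993 + 7575)*O(3, a) = (-4993 + 7575)*1 = 2582*1 = 2582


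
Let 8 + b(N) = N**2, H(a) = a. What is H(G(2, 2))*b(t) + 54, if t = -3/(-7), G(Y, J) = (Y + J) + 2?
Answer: 348/49 ≈ 7.1020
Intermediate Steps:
G(Y, J) = 2 + J + Y (G(Y, J) = (J + Y) + 2 = 2 + J + Y)
t = 3/7 (t = -3*(-1/7) = 3/7 ≈ 0.42857)
b(N) = -8 + N**2
H(G(2, 2))*b(t) + 54 = (2 + 2 + 2)*(-8 + (3/7)**2) + 54 = 6*(-8 + 9/49) + 54 = 6*(-383/49) + 54 = -2298/49 + 54 = 348/49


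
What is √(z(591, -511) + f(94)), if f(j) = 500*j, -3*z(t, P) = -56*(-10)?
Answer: 2*√105330/3 ≈ 216.36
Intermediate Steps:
z(t, P) = -560/3 (z(t, P) = -(-56)*(-10)/3 = -⅓*560 = -560/3)
√(z(591, -511) + f(94)) = √(-560/3 + 500*94) = √(-560/3 + 47000) = √(140440/3) = 2*√105330/3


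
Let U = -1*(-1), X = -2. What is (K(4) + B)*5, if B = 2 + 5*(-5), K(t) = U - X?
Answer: -100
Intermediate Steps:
U = 1
K(t) = 3 (K(t) = 1 - 1*(-2) = 1 + 2 = 3)
B = -23 (B = 2 - 25 = -23)
(K(4) + B)*5 = (3 - 23)*5 = -20*5 = -100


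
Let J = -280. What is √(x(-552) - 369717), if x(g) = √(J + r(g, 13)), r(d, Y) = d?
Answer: √(-369717 + 8*I*√13) ≈ 0.024 + 608.04*I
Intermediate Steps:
x(g) = √(-280 + g)
√(x(-552) - 369717) = √(√(-280 - 552) - 369717) = √(√(-832) - 369717) = √(8*I*√13 - 369717) = √(-369717 + 8*I*√13)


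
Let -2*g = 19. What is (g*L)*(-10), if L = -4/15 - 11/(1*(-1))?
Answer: 3059/3 ≈ 1019.7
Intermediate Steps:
g = -19/2 (g = -1/2*19 = -19/2 ≈ -9.5000)
L = 161/15 (L = -4*1/15 - 11/(-1) = -4/15 - 11*(-1) = -4/15 + 11 = 161/15 ≈ 10.733)
(g*L)*(-10) = -19/2*161/15*(-10) = -3059/30*(-10) = 3059/3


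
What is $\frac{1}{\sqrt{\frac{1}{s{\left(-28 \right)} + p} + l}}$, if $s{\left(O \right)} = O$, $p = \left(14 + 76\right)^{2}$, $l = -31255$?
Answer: $- \frac{2 i \sqrt{509121944462}}{252290359} \approx - 0.0056564 i$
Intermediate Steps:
$p = 8100$ ($p = 90^{2} = 8100$)
$\frac{1}{\sqrt{\frac{1}{s{\left(-28 \right)} + p} + l}} = \frac{1}{\sqrt{\frac{1}{-28 + 8100} - 31255}} = \frac{1}{\sqrt{\frac{1}{8072} - 31255}} = \frac{1}{\sqrt{- \frac{252290359}{8072}}} = \frac{1}{\frac{1}{4036} i \sqrt{509121944462}} = - \frac{2 i \sqrt{509121944462}}{252290359}$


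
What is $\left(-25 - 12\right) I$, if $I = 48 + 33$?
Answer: $-2997$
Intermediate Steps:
$I = 81$
$\left(-25 - 12\right) I = \left(-25 - 12\right) 81 = \left(-37\right) 81 = -2997$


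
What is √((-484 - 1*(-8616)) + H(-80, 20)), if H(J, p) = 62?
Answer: √8194 ≈ 90.521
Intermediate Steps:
√((-484 - 1*(-8616)) + H(-80, 20)) = √((-484 - 1*(-8616)) + 62) = √((-484 + 8616) + 62) = √(8132 + 62) = √8194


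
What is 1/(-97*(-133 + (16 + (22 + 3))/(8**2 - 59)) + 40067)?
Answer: 5/260863 ≈ 1.9167e-5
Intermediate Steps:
1/(-97*(-133 + (16 + (22 + 3))/(8**2 - 59)) + 40067) = 1/(-97*(-133 + (16 + 25)/(64 - 59)) + 40067) = 1/(-97*(-133 + 41/5) + 40067) = 1/(-97*(-624/5) + 40067) = 1/(60528/5 + 40067) = 1/(260863/5) = 5/260863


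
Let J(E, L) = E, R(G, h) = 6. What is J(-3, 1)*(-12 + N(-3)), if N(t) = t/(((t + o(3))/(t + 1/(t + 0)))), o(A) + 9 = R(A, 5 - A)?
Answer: 41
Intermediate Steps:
o(A) = -3 (o(A) = -9 + 6 = -3)
N(t) = t*(t + 1/t)/(-3 + t) (N(t) = t/(((t - 3)/(t + 1/(t + 0)))) = t/(((-3 + t)/(t + 1/t))) = t*((t + 1/t)/(-3 + t)) = t*(t + 1/t)/(-3 + t))
J(-3, 1)*(-12 + N(-3)) = -3*(-12 + (1 + (-3)²)/(-3 - 3)) = -3*(-12 + (1 + 9)/(-6)) = -3*(-12 - ⅙*10) = -3*(-12 - 5/3) = -3*(-41/3) = 41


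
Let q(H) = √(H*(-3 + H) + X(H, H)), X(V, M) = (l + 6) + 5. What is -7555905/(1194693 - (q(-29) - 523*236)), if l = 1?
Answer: -3319865684835/579147656567 - 5037270*√235/579147656567 ≈ -5.7325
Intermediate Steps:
X(V, M) = 12 (X(V, M) = (1 + 6) + 5 = 7 + 5 = 12)
q(H) = √(12 + H*(-3 + H)) (q(H) = √(H*(-3 + H) + 12) = √(12 + H*(-3 + H)))
-7555905/(1194693 - (q(-29) - 523*236)) = -7555905/(1194693 - (√(12 + (-29)² - 3*(-29)) - 523*236)) = -7555905/(1194693 - (√(12 + 841 + 87) - 123428)) = -7555905/(1194693 - (√940 - 123428)) = -7555905/(1194693 - (2*√235 - 123428)) = -7555905/(1194693 - (-123428 + 2*√235)) = -7555905/(1194693 + (123428 - 2*√235)) = -7555905/(1318121 - 2*√235)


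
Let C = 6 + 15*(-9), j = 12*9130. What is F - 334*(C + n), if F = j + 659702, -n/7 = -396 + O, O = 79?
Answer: 71202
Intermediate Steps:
n = 2219 (n = -7*(-396 + 79) = -7*(-317) = 2219)
j = 109560
C = -129 (C = 6 - 135 = -129)
F = 769262 (F = 109560 + 659702 = 769262)
F - 334*(C + n) = 769262 - 334*(-129 + 2219) = 769262 - 334*2090 = 769262 - 1*698060 = 769262 - 698060 = 71202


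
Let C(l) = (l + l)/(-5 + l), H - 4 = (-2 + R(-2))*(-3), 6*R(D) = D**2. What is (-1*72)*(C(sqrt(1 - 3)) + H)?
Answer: -1760/3 + 80*I*sqrt(2)/3 ≈ -586.67 + 37.712*I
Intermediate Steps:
R(D) = D**2/6
H = 8 (H = 4 + (-2 + (1/6)*(-2)**2)*(-3) = 4 + (-2 + (1/6)*4)*(-3) = 4 + (-2 + 2/3)*(-3) = 4 - 4/3*(-3) = 4 + 4 = 8)
C(l) = 2*l/(-5 + l) (C(l) = (2*l)/(-5 + l) = 2*l/(-5 + l))
(-1*72)*(C(sqrt(1 - 3)) + H) = (-1*72)*(2*sqrt(1 - 3)/(-5 + sqrt(1 - 3)) + 8) = -72*(2*sqrt(-2)/(-5 + sqrt(-2)) + 8) = -72*(2*(I*sqrt(2))/(-5 + I*sqrt(2)) + 8) = -72*(2*I*sqrt(2)/(-5 + I*sqrt(2)) + 8) = -72*(8 + 2*I*sqrt(2)/(-5 + I*sqrt(2))) = -576 - 144*I*sqrt(2)/(-5 + I*sqrt(2))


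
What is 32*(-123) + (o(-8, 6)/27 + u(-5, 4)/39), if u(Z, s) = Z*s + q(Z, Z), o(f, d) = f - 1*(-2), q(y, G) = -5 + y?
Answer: -460628/117 ≈ -3937.0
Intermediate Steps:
o(f, d) = 2 + f (o(f, d) = f + 2 = 2 + f)
u(Z, s) = -5 + Z + Z*s (u(Z, s) = Z*s + (-5 + Z) = -5 + Z + Z*s)
32*(-123) + (o(-8, 6)/27 + u(-5, 4)/39) = 32*(-123) + ((2 - 8)/27 + (-5 - 5 - 5*4)/39) = -3936 + (-6*1/27 + (-5 - 5 - 20)*(1/39)) = -3936 + (-2/9 - 30*1/39) = -3936 + (-2/9 - 10/13) = -3936 - 116/117 = -460628/117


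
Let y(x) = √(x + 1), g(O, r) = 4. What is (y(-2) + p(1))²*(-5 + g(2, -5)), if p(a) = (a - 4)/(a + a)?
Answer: -5/4 + 3*I ≈ -1.25 + 3.0*I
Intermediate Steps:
y(x) = √(1 + x)
p(a) = (-4 + a)/(2*a) (p(a) = (-4 + a)/((2*a)) = (-4 + a)*(1/(2*a)) = (-4 + a)/(2*a))
(y(-2) + p(1))²*(-5 + g(2, -5)) = (√(1 - 2) + (½)*(-4 + 1)/1)²*(-5 + 4) = (√(-1) + (½)*1*(-3))²*(-1) = (I - 3/2)²*(-1) = (-3/2 + I)²*(-1) = -(-3/2 + I)²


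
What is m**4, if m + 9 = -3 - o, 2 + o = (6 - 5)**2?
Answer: 14641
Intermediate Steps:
o = -1 (o = -2 + (6 - 5)**2 = -2 + 1**2 = -2 + 1 = -1)
m = -11 (m = -9 + (-3 - 1*(-1)) = -9 + (-3 + 1) = -9 - 2 = -11)
m**4 = (-11)**4 = 14641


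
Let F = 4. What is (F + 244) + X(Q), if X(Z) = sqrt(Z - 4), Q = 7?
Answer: 248 + sqrt(3) ≈ 249.73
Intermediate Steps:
X(Z) = sqrt(-4 + Z)
(F + 244) + X(Q) = (4 + 244) + sqrt(-4 + 7) = 248 + sqrt(3)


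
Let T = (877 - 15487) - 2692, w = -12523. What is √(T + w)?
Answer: 5*I*√1193 ≈ 172.7*I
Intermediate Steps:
T = -17302 (T = -14610 - 2692 = -17302)
√(T + w) = √(-17302 - 12523) = √(-29825) = 5*I*√1193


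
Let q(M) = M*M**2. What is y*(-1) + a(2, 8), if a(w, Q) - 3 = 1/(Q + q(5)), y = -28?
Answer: 4124/133 ≈ 31.008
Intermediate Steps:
q(M) = M**3
a(w, Q) = 3 + 1/(125 + Q) (a(w, Q) = 3 + 1/(Q + 5**3) = 3 + 1/(Q + 125) = 3 + 1/(125 + Q))
y*(-1) + a(2, 8) = -28*(-1) + (376 + 3*8)/(125 + 8) = 28 + (376 + 24)/133 = 28 + (1/133)*400 = 28 + 400/133 = 4124/133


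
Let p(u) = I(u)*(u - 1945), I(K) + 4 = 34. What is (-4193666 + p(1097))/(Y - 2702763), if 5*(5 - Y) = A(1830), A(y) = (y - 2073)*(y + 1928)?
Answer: 10547765/6300298 ≈ 1.6742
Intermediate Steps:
A(y) = (-2073 + y)*(1928 + y)
Y = 913219/5 (Y = 5 - (-3996744 + 1830² - 145*1830)/5 = 5 - (-3996744 + 3348900 - 265350)/5 = 5 - ⅕*(-913194) = 5 + 913194/5 = 913219/5 ≈ 1.8264e+5)
I(K) = 30 (I(K) = -4 + 34 = 30)
p(u) = -58350 + 30*u (p(u) = 30*(u - 1945) = 30*(-1945 + u) = -58350 + 30*u)
(-4193666 + p(1097))/(Y - 2702763) = (-4193666 + (-58350 + 30*1097))/(913219/5 - 2702763) = (-4193666 + (-58350 + 32910))/(-12600596/5) = (-4193666 - 25440)*(-5/12600596) = -4219106*(-5/12600596) = 10547765/6300298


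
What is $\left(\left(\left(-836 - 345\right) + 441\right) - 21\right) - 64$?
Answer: $-825$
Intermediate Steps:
$\left(\left(\left(-836 - 345\right) + 441\right) - 21\right) - 64 = \left(\left(-1181 + 441\right) - 21\right) - 64 = \left(-740 - 21\right) - 64 = -761 - 64 = -825$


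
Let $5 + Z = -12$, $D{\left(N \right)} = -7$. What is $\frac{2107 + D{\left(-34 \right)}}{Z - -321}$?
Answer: $\frac{525}{76} \approx 6.9079$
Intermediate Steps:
$Z = -17$ ($Z = -5 - 12 = -17$)
$\frac{2107 + D{\left(-34 \right)}}{Z - -321} = \frac{2107 - 7}{-17 - -321} = \frac{2100}{-17 + \left(-1272 + 1593\right)} = \frac{2100}{-17 + 321} = \frac{2100}{304} = 2100 \cdot \frac{1}{304} = \frac{525}{76}$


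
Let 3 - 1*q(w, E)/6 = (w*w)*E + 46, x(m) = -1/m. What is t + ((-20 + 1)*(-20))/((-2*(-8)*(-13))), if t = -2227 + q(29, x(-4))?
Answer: -194913/52 ≈ -3748.3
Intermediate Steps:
q(w, E) = -258 - 6*E*w**2 (q(w, E) = 18 - 6*((w*w)*E + 46) = 18 - 6*(w**2*E + 46) = 18 - 6*(E*w**2 + 46) = 18 - 6*(46 + E*w**2) = 18 + (-276 - 6*E*w**2) = -258 - 6*E*w**2)
t = -7493/2 (t = -2227 + (-258 - 6*(-1/(-4))*29**2) = -2227 + (-258 - 6*(-1*(-1/4))*841) = -2227 + (-258 - 6*1/4*841) = -2227 + (-258 - 2523/2) = -2227 - 3039/2 = -7493/2 ≈ -3746.5)
t + ((-20 + 1)*(-20))/((-2*(-8)*(-13))) = -7493/2 + ((-20 + 1)*(-20))/((-2*(-8)*(-13))) = -7493/2 + (-19*(-20))/((16*(-13))) = -7493/2 + 380/(-208) = -7493/2 + 380*(-1/208) = -7493/2 - 95/52 = -194913/52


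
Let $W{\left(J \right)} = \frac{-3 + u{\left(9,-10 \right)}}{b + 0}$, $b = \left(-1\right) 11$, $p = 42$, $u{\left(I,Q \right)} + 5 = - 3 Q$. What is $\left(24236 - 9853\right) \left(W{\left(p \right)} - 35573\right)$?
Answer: $-511675225$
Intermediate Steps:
$u{\left(I,Q \right)} = -5 - 3 Q$
$b = -11$
$W{\left(J \right)} = -2$ ($W{\left(J \right)} = \frac{-3 - -25}{-11 + 0} = \frac{-3 + \left(-5 + 30\right)}{-11} = \left(-3 + 25\right) \left(- \frac{1}{11}\right) = 22 \left(- \frac{1}{11}\right) = -2$)
$\left(24236 - 9853\right) \left(W{\left(p \right)} - 35573\right) = \left(24236 - 9853\right) \left(-2 - 35573\right) = 14383 \left(-35575\right) = -511675225$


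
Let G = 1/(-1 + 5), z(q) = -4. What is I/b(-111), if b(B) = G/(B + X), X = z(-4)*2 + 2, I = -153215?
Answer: 71704620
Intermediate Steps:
G = ¼ (G = 1/4 = ¼ ≈ 0.25000)
X = -6 (X = -4*2 + 2 = -8 + 2 = -6)
b(B) = 1/(4*(-6 + B)) (b(B) = (¼)/(B - 6) = (¼)/(-6 + B) = 1/(4*(-6 + B)))
I/b(-111) = -153215/(1/(4*(-6 - 111))) = -153215/((¼)/(-117)) = -153215/((¼)*(-1/117)) = -153215/(-1/468) = -153215*(-468) = 71704620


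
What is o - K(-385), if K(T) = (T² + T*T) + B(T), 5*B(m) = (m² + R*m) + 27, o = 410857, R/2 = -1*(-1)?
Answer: 424553/5 ≈ 84911.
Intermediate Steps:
R = 2 (R = 2*(-1*(-1)) = 2*1 = 2)
B(m) = 27/5 + m²/5 + 2*m/5 (B(m) = ((m² + 2*m) + 27)/5 = (27 + m² + 2*m)/5 = 27/5 + m²/5 + 2*m/5)
K(T) = 27/5 + 2*T/5 + 11*T²/5 (K(T) = (T² + T*T) + (27/5 + T²/5 + 2*T/5) = (T² + T²) + (27/5 + T²/5 + 2*T/5) = 2*T² + (27/5 + T²/5 + 2*T/5) = 27/5 + 2*T/5 + 11*T²/5)
o - K(-385) = 410857 - (27/5 + (⅖)*(-385) + (11/5)*(-385)²) = 410857 - (27/5 - 154 + (11/5)*148225) = 410857 - (27/5 - 154 + 326095) = 410857 - 1*1629732/5 = 410857 - 1629732/5 = 424553/5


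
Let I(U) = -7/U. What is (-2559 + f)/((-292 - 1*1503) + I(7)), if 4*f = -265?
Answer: 10501/7184 ≈ 1.4617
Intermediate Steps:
f = -265/4 (f = (1/4)*(-265) = -265/4 ≈ -66.250)
(-2559 + f)/((-292 - 1*1503) + I(7)) = (-2559 - 265/4)/((-292 - 1*1503) - 7/7) = -10501/(4*((-292 - 1503) - 7*1/7)) = -10501/(4*(-1795 - 1)) = -10501/4/(-1796) = -10501/4*(-1/1796) = 10501/7184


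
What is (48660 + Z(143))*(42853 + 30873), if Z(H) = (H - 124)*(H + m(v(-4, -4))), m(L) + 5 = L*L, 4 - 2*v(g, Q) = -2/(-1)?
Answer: 3782217526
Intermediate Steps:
v(g, Q) = 1 (v(g, Q) = 2 - (-1)/(-1) = 2 - (-1)*(-1) = 2 - ½*2 = 2 - 1 = 1)
m(L) = -5 + L² (m(L) = -5 + L*L = -5 + L²)
Z(H) = (-124 + H)*(-4 + H) (Z(H) = (H - 124)*(H + (-5 + 1²)) = (-124 + H)*(H + (-5 + 1)) = (-124 + H)*(H - 4) = (-124 + H)*(-4 + H))
(48660 + Z(143))*(42853 + 30873) = (48660 + (496 + 143² - 128*143))*(42853 + 30873) = (48660 + (496 + 20449 - 18304))*73726 = (48660 + 2641)*73726 = 51301*73726 = 3782217526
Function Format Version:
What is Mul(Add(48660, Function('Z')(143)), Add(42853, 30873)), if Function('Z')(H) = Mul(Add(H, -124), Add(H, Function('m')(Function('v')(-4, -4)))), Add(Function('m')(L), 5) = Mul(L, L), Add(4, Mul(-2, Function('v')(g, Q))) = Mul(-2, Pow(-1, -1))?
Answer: 3782217526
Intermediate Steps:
Function('v')(g, Q) = 1 (Function('v')(g, Q) = Add(2, Mul(Rational(-1, 2), Mul(-2, Pow(-1, -1)))) = Add(2, Mul(Rational(-1, 2), Mul(-2, -1))) = Add(2, Mul(Rational(-1, 2), 2)) = Add(2, -1) = 1)
Function('m')(L) = Add(-5, Pow(L, 2)) (Function('m')(L) = Add(-5, Mul(L, L)) = Add(-5, Pow(L, 2)))
Function('Z')(H) = Mul(Add(-124, H), Add(-4, H)) (Function('Z')(H) = Mul(Add(H, -124), Add(H, Add(-5, Pow(1, 2)))) = Mul(Add(-124, H), Add(H, Add(-5, 1))) = Mul(Add(-124, H), Add(H, -4)) = Mul(Add(-124, H), Add(-4, H)))
Mul(Add(48660, Function('Z')(143)), Add(42853, 30873)) = Mul(Add(48660, Add(496, Pow(143, 2), Mul(-128, 143))), Add(42853, 30873)) = Mul(Add(48660, Add(496, 20449, -18304)), 73726) = Mul(Add(48660, 2641), 73726) = Mul(51301, 73726) = 3782217526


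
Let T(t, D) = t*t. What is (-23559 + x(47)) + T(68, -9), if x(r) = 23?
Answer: -18912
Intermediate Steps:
T(t, D) = t²
(-23559 + x(47)) + T(68, -9) = (-23559 + 23) + 68² = -23536 + 4624 = -18912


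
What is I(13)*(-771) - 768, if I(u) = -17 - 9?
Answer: 19278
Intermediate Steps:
I(u) = -26
I(13)*(-771) - 768 = -26*(-771) - 768 = 20046 - 768 = 19278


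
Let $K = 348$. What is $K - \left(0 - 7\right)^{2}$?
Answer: $299$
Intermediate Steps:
$K - \left(0 - 7\right)^{2} = 348 - \left(0 - 7\right)^{2} = 348 - \left(-7\right)^{2} = 348 - 49 = 299$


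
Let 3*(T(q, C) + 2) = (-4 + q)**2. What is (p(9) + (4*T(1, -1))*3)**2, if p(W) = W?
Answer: 441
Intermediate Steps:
T(q, C) = -2 + (-4 + q)**2/3
(p(9) + (4*T(1, -1))*3)**2 = (9 + (4*(-2 + (-4 + 1)**2/3))*3)**2 = (9 + (4*(-2 + (1/3)*(-3)**2))*3)**2 = (9 + (4*(-2 + (1/3)*9))*3)**2 = (9 + (4*(-2 + 3))*3)**2 = (9 + (4*1)*3)**2 = (9 + 4*3)**2 = (9 + 12)**2 = 21**2 = 441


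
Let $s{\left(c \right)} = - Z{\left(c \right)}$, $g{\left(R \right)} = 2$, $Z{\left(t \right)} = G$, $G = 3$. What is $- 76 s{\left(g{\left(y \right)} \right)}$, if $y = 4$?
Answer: $228$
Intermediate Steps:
$Z{\left(t \right)} = 3$
$s{\left(c \right)} = -3$ ($s{\left(c \right)} = \left(-1\right) 3 = -3$)
$- 76 s{\left(g{\left(y \right)} \right)} = \left(-76\right) \left(-3\right) = 228$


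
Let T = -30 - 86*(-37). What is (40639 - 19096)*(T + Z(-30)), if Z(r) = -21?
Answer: 67451133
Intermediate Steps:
T = 3152 (T = -30 + 3182 = 3152)
(40639 - 19096)*(T + Z(-30)) = (40639 - 19096)*(3152 - 21) = 21543*3131 = 67451133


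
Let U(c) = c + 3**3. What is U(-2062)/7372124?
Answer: -2035/7372124 ≈ -0.00027604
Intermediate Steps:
U(c) = 27 + c (U(c) = c + 27 = 27 + c)
U(-2062)/7372124 = (27 - 2062)/7372124 = -2035*1/7372124 = -2035/7372124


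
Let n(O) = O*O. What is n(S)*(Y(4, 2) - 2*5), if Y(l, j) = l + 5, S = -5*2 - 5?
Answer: -225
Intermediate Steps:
S = -15 (S = -10 - 5 = -15)
Y(l, j) = 5 + l
n(O) = O²
n(S)*(Y(4, 2) - 2*5) = (-15)²*((5 + 4) - 2*5) = 225*(9 - 10) = 225*(-1) = -225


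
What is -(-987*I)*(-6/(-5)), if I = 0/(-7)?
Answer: 0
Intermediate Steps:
I = 0 (I = 0*(-⅐) = 0)
-(-987*I)*(-6/(-5)) = -(-987*0)*(-6/(-5)) = -0*(-6*(-⅕)) = -0*6/5 = -1*0 = 0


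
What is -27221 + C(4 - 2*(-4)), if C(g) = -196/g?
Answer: -81712/3 ≈ -27237.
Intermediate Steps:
-27221 + C(4 - 2*(-4)) = -27221 - 196/(4 - 2*(-4)) = -27221 - 196/(4 + 8) = -27221 - 196/12 = -27221 - 196*1/12 = -27221 - 49/3 = -81712/3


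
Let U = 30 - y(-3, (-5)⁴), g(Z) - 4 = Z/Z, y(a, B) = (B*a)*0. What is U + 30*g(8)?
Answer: 180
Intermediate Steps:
y(a, B) = 0
g(Z) = 5 (g(Z) = 4 + Z/Z = 4 + 1 = 5)
U = 30 (U = 30 - 1*0 = 30 + 0 = 30)
U + 30*g(8) = 30 + 30*5 = 30 + 150 = 180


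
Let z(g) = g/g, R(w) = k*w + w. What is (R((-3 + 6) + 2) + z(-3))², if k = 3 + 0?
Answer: 441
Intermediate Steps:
k = 3
R(w) = 4*w (R(w) = 3*w + w = 4*w)
z(g) = 1
(R((-3 + 6) + 2) + z(-3))² = (4*((-3 + 6) + 2) + 1)² = (4*(3 + 2) + 1)² = (4*5 + 1)² = (20 + 1)² = 21² = 441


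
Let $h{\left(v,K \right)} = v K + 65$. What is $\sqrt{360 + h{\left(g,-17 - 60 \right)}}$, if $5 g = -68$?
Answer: $\frac{\sqrt{36805}}{5} \approx 38.369$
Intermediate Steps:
$g = - \frac{68}{5}$ ($g = \frac{1}{5} \left(-68\right) = - \frac{68}{5} \approx -13.6$)
$h{\left(v,K \right)} = 65 + K v$ ($h{\left(v,K \right)} = K v + 65 = 65 + K v$)
$\sqrt{360 + h{\left(g,-17 - 60 \right)}} = \sqrt{360 + \left(65 + \left(-17 - 60\right) \left(- \frac{68}{5}\right)\right)} = \sqrt{360 + \left(65 - - \frac{5236}{5}\right)} = \sqrt{360 + \left(65 + \frac{5236}{5}\right)} = \sqrt{360 + \frac{5561}{5}} = \sqrt{\frac{7361}{5}} = \frac{\sqrt{36805}}{5}$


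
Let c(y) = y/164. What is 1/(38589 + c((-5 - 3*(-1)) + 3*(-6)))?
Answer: 41/1582144 ≈ 2.5914e-5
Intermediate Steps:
c(y) = y/164 (c(y) = y*(1/164) = y/164)
1/(38589 + c((-5 - 3*(-1)) + 3*(-6))) = 1/(38589 + ((-5 - 3*(-1)) + 3*(-6))/164) = 1/(38589 + ((-5 + 3) - 18)/164) = 1/(38589 + (-2 - 18)/164) = 1/(38589 + (1/164)*(-20)) = 1/(38589 - 5/41) = 1/(1582144/41) = 41/1582144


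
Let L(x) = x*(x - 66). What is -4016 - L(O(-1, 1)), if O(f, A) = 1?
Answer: -3951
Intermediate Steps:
L(x) = x*(-66 + x)
-4016 - L(O(-1, 1)) = -4016 - (-66 + 1) = -4016 - (-65) = -4016 - 1*(-65) = -4016 + 65 = -3951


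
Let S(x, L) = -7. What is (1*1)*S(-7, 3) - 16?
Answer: -23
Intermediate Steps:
(1*1)*S(-7, 3) - 16 = (1*1)*(-7) - 16 = 1*(-7) - 16 = -7 - 16 = -23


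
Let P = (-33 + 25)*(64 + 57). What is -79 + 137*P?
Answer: -132695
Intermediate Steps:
P = -968 (P = -8*121 = -968)
-79 + 137*P = -79 + 137*(-968) = -79 - 132616 = -132695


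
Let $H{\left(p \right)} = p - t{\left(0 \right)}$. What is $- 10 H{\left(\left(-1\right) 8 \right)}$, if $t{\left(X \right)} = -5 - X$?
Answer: $30$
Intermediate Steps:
$H{\left(p \right)} = 5 + p$ ($H{\left(p \right)} = p - \left(-5 - 0\right) = p - \left(-5 + 0\right) = p - -5 = p + 5 = 5 + p$)
$- 10 H{\left(\left(-1\right) 8 \right)} = - 10 \left(5 - 8\right) = \left(-10\right) \left(-3\right) = 30$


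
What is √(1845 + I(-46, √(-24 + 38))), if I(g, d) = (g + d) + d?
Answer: √(1799 + 2*√14) ≈ 42.503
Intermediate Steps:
I(g, d) = g + 2*d (I(g, d) = (d + g) + d = g + 2*d)
√(1845 + I(-46, √(-24 + 38))) = √(1845 + (-46 + 2*√(-24 + 38))) = √(1845 + (-46 + 2*√14)) = √(1799 + 2*√14)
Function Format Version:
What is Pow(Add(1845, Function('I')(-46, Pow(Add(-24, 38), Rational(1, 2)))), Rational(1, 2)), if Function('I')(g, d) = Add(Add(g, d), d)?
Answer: Pow(Add(1799, Mul(2, Pow(14, Rational(1, 2)))), Rational(1, 2)) ≈ 42.503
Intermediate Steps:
Function('I')(g, d) = Add(g, Mul(2, d)) (Function('I')(g, d) = Add(Add(d, g), d) = Add(g, Mul(2, d)))
Pow(Add(1845, Function('I')(-46, Pow(Add(-24, 38), Rational(1, 2)))), Rational(1, 2)) = Pow(Add(1845, Add(-46, Mul(2, Pow(Add(-24, 38), Rational(1, 2))))), Rational(1, 2)) = Pow(Add(1845, Add(-46, Mul(2, Pow(14, Rational(1, 2))))), Rational(1, 2)) = Pow(Add(1799, Mul(2, Pow(14, Rational(1, 2)))), Rational(1, 2))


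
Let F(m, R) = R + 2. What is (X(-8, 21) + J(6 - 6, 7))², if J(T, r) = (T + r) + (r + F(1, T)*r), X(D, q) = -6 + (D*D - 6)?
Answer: 6400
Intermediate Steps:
F(m, R) = 2 + R
X(D, q) = -12 + D² (X(D, q) = -6 + (D² - 6) = -6 + (-6 + D²) = -12 + D²)
J(T, r) = T + 2*r + r*(2 + T) (J(T, r) = (T + r) + (r + (2 + T)*r) = (T + r) + (r + r*(2 + T)) = T + 2*r + r*(2 + T))
(X(-8, 21) + J(6 - 6, 7))² = ((-12 + (-8)²) + ((6 - 6) + 4*7 + (6 - 6)*7))² = ((-12 + 64) + (0 + 28 + 0*7))² = (52 + (0 + 28 + 0))² = (52 + 28)² = 80² = 6400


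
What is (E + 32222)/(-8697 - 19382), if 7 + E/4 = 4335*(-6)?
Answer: 71846/28079 ≈ 2.5587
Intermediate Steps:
E = -104068 (E = -28 + 4*(4335*(-6)) = -28 + 4*(-26010) = -28 - 104040 = -104068)
(E + 32222)/(-8697 - 19382) = (-104068 + 32222)/(-8697 - 19382) = -71846/(-28079) = -71846*(-1/28079) = 71846/28079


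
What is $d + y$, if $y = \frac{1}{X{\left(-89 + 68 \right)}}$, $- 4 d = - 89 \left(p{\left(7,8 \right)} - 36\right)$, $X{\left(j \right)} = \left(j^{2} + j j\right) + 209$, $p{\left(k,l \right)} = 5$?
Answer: $- \frac{3010065}{4364} \approx -689.75$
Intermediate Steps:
$X{\left(j \right)} = 209 + 2 j^{2}$ ($X{\left(j \right)} = \left(j^{2} + j^{2}\right) + 209 = 2 j^{2} + 209 = 209 + 2 j^{2}$)
$d = - \frac{2759}{4}$ ($d = - \frac{\left(-89\right) \left(5 - 36\right)}{4} = - \frac{\left(-89\right) \left(-31\right)}{4} = \left(- \frac{1}{4}\right) 2759 = - \frac{2759}{4} \approx -689.75$)
$y = \frac{1}{1091}$ ($y = \frac{1}{209 + 2 \left(-89 + 68\right)^{2}} = \frac{1}{209 + 2 \left(-21\right)^{2}} = \frac{1}{209 + 2 \cdot 441} = \frac{1}{209 + 882} = \frac{1}{1091} \approx 0.00091659$)
$d + y = - \frac{2759}{4} + \frac{1}{1091} = - \frac{3010065}{4364}$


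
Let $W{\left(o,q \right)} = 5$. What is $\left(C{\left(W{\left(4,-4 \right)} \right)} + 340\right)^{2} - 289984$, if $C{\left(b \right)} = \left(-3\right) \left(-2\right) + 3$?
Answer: $-168183$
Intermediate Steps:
$C{\left(b \right)} = 9$ ($C{\left(b \right)} = 6 + 3 = 9$)
$\left(C{\left(W{\left(4,-4 \right)} \right)} + 340\right)^{2} - 289984 = \left(9 + 340\right)^{2} - 289984 = 349^{2} - 289984 = 121801 - 289984 = -168183$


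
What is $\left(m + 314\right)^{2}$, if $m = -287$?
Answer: $729$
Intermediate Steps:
$\left(m + 314\right)^{2} = \left(-287 + 314\right)^{2} = 27^{2} = 729$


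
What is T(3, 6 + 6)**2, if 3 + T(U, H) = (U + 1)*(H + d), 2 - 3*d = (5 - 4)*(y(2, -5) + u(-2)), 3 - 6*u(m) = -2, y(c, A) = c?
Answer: 156025/81 ≈ 1926.2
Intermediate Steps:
u(m) = 5/6 (u(m) = 1/2 - 1/6*(-2) = 1/2 + 1/3 = 5/6)
d = -5/18 (d = 2/3 - (5 - 4)*(2 + 5/6)/3 = 2/3 - 17/(3*6) = 2/3 - 1/3*17/6 = 2/3 - 17/18 = -5/18 ≈ -0.27778)
T(U, H) = -3 + (1 + U)*(-5/18 + H) (T(U, H) = -3 + (U + 1)*(H - 5/18) = -3 + (1 + U)*(-5/18 + H))
T(3, 6 + 6)**2 = (-59/18 + (6 + 6) - 5/18*3 + (6 + 6)*3)**2 = (-59/18 + 12 - 5/6 + 12*3)**2 = (-59/18 + 12 - 5/6 + 36)**2 = (395/9)**2 = 156025/81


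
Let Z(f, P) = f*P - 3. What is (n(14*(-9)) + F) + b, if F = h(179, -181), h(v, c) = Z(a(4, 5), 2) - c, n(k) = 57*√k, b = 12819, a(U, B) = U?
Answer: 13005 + 171*I*√14 ≈ 13005.0 + 639.82*I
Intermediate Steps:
Z(f, P) = -3 + P*f (Z(f, P) = P*f - 3 = -3 + P*f)
h(v, c) = 5 - c (h(v, c) = (-3 + 2*4) - c = (-3 + 8) - c = 5 - c)
F = 186 (F = 5 - 1*(-181) = 5 + 181 = 186)
(n(14*(-9)) + F) + b = (57*√(14*(-9)) + 186) + 12819 = (57*√(-126) + 186) + 12819 = (57*(3*I*√14) + 186) + 12819 = (171*I*√14 + 186) + 12819 = (186 + 171*I*√14) + 12819 = 13005 + 171*I*√14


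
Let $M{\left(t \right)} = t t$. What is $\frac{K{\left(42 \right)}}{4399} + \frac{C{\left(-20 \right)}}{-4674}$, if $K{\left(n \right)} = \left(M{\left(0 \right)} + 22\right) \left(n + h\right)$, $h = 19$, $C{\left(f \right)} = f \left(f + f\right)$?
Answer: $\frac{1376654}{10280463} \approx 0.13391$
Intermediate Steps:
$C{\left(f \right)} = 2 f^{2}$ ($C{\left(f \right)} = f 2 f = 2 f^{2}$)
$M{\left(t \right)} = t^{2}$
$K{\left(n \right)} = 418 + 22 n$ ($K{\left(n \right)} = \left(0^{2} + 22\right) \left(n + 19\right) = \left(0 + 22\right) \left(19 + n\right) = 22 \left(19 + n\right) = 418 + 22 n$)
$\frac{K{\left(42 \right)}}{4399} + \frac{C{\left(-20 \right)}}{-4674} = \frac{418 + 22 \cdot 42}{4399} + \frac{2 \left(-20\right)^{2}}{-4674} = \left(418 + 924\right) \frac{1}{4399} + 2 \cdot 400 \left(- \frac{1}{4674}\right) = 1342 \cdot \frac{1}{4399} + 800 \left(- \frac{1}{4674}\right) = \frac{1342}{4399} - \frac{400}{2337} = \frac{1376654}{10280463}$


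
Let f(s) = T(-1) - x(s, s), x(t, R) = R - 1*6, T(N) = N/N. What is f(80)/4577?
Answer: -73/4577 ≈ -0.015949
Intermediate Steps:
T(N) = 1
x(t, R) = -6 + R (x(t, R) = R - 6 = -6 + R)
f(s) = 7 - s (f(s) = 1 - (-6 + s) = 1 + (6 - s) = 7 - s)
f(80)/4577 = (7 - 1*80)/4577 = (7 - 80)*(1/4577) = -73*1/4577 = -73/4577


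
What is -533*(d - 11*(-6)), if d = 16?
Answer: -43706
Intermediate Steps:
-533*(d - 11*(-6)) = -533*(16 - 11*(-6)) = -533*(16 + 66) = -533*82 = -43706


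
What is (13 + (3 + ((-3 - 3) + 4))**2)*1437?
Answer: 20118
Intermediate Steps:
(13 + (3 + ((-3 - 3) + 4))**2)*1437 = (13 + (3 + (-6 + 4))**2)*1437 = (13 + (3 - 2)**2)*1437 = (13 + 1**2)*1437 = (13 + 1)*1437 = 14*1437 = 20118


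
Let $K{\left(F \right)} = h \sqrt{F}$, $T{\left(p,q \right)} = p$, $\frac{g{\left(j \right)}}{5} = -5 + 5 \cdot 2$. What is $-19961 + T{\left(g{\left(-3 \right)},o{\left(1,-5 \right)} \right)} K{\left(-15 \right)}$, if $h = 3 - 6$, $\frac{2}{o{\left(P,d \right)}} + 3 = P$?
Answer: $-19961 - 75 i \sqrt{15} \approx -19961.0 - 290.47 i$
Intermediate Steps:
$g{\left(j \right)} = 25$ ($g{\left(j \right)} = 5 \left(-5 + 5 \cdot 2\right) = 5 \left(-5 + 10\right) = 5 \cdot 5 = 25$)
$o{\left(P,d \right)} = \frac{2}{-3 + P}$
$h = -3$ ($h = 3 - 6 = -3$)
$K{\left(F \right)} = - 3 \sqrt{F}$
$-19961 + T{\left(g{\left(-3 \right)},o{\left(1,-5 \right)} \right)} K{\left(-15 \right)} = -19961 + 25 \left(- 3 \sqrt{-15}\right) = -19961 + 25 \left(- 3 i \sqrt{15}\right) = -19961 - 75 i \sqrt{15}$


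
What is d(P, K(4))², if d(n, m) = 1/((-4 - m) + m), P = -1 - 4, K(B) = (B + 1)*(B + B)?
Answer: 1/16 ≈ 0.062500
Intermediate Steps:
K(B) = 2*B*(1 + B) (K(B) = (1 + B)*(2*B) = 2*B*(1 + B))
P = -5
d(n, m) = -¼ (d(n, m) = 1/(-4) = -¼)
d(P, K(4))² = (-¼)² = 1/16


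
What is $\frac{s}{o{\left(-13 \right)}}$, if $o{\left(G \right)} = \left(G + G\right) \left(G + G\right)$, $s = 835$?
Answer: $\frac{835}{676} \approx 1.2352$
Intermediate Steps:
$o{\left(G \right)} = 4 G^{2}$ ($o{\left(G \right)} = 2 G 2 G = 4 G^{2}$)
$\frac{s}{o{\left(-13 \right)}} = \frac{835}{4 \left(-13\right)^{2}} = \frac{835}{4 \cdot 169} = \frac{835}{676}$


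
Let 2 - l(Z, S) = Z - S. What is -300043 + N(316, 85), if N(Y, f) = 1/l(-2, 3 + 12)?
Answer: -5700816/19 ≈ -3.0004e+5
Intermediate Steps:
l(Z, S) = 2 + S - Z (l(Z, S) = 2 - (Z - S) = 2 + (S - Z) = 2 + S - Z)
N(Y, f) = 1/19 (N(Y, f) = 1/(2 + (3 + 12) - 1*(-2)) = 1/(2 + 15 + 2) = 1/19)
-300043 + N(316, 85) = -300043 + 1/19 = -5700816/19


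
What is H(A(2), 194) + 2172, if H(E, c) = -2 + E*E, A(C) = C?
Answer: 2174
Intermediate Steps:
H(E, c) = -2 + E**2
H(A(2), 194) + 2172 = (-2 + 2**2) + 2172 = (-2 + 4) + 2172 = 2 + 2172 = 2174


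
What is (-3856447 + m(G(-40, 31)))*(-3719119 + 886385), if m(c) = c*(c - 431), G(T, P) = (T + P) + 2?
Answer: 10915603373654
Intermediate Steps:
G(T, P) = 2 + P + T (G(T, P) = (P + T) + 2 = 2 + P + T)
m(c) = c*(-431 + c)
(-3856447 + m(G(-40, 31)))*(-3719119 + 886385) = (-3856447 + (2 + 31 - 40)*(-431 + (2 + 31 - 40)))*(-3719119 + 886385) = (-3856447 - 7*(-431 - 7))*(-2832734) = (-3856447 - 7*(-438))*(-2832734) = (-3856447 + 3066)*(-2832734) = -3853381*(-2832734) = 10915603373654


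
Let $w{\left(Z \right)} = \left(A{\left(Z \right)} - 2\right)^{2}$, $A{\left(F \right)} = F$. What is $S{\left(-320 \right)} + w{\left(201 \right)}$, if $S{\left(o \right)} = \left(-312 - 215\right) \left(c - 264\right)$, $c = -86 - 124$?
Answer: $289399$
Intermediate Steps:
$c = -210$ ($c = -86 - 124 = -210$)
$S{\left(o \right)} = 249798$ ($S{\left(o \right)} = \left(-312 - 215\right) \left(-210 - 264\right) = \left(-527\right) \left(-474\right) = 249798$)
$w{\left(Z \right)} = \left(-2 + Z\right)^{2}$ ($w{\left(Z \right)} = \left(Z - 2\right)^{2} = \left(-2 + Z\right)^{2}$)
$S{\left(-320 \right)} + w{\left(201 \right)} = 249798 + \left(-2 + 201\right)^{2} = 249798 + 199^{2} = 249798 + 39601 = 289399$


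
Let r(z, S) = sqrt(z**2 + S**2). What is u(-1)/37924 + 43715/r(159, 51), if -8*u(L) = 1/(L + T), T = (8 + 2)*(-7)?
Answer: 1/21540832 + 43715*sqrt(3098)/9294 ≈ 261.80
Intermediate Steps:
T = -70 (T = 10*(-7) = -70)
r(z, S) = sqrt(S**2 + z**2)
u(L) = -1/(8*(-70 + L)) (u(L) = -1/(8*(L - 70)) = -1/(8*(-70 + L)))
u(-1)/37924 + 43715/r(159, 51) = -1/(-560 + 8*(-1))/37924 + 43715/(sqrt(51**2 + 159**2)) = -1/(-560 - 8)*(1/37924) + 43715/(sqrt(2601 + 25281)) = -1/(-568)*(1/37924) + 43715/(sqrt(27882)) = -1*(-1/568)*(1/37924) + 43715/((3*sqrt(3098))) = (1/568)*(1/37924) + 43715*(sqrt(3098)/9294) = 1/21540832 + 43715*sqrt(3098)/9294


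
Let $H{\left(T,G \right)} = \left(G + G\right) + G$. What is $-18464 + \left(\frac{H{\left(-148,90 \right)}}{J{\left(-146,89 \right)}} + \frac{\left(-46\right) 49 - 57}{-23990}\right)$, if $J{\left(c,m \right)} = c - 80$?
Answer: $- \frac{50056481187}{2710870} \approx -18465.0$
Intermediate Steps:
$J{\left(c,m \right)} = -80 + c$
$H{\left(T,G \right)} = 3 G$ ($H{\left(T,G \right)} = 2 G + G = 3 G$)
$-18464 + \left(\frac{H{\left(-148,90 \right)}}{J{\left(-146,89 \right)}} + \frac{\left(-46\right) 49 - 57}{-23990}\right) = -18464 + \left(\frac{3 \cdot 90}{-80 - 146} + \frac{\left(-46\right) 49 - 57}{-23990}\right) = -18464 + \left(\frac{270}{-226} + \left(-2254 - 57\right) \left(- \frac{1}{23990}\right)\right) = -18464 + \left(270 \left(- \frac{1}{226}\right) - - \frac{2311}{23990}\right) = -18464 + \left(- \frac{135}{113} + \frac{2311}{23990}\right) = -18464 - \frac{2977507}{2710870} = - \frac{50056481187}{2710870}$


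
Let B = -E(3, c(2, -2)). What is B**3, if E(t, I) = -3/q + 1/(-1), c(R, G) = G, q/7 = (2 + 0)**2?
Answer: 29791/21952 ≈ 1.3571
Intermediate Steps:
q = 28 (q = 7*(2 + 0)**2 = 7*2**2 = 7*4 = 28)
E(t, I) = -31/28 (E(t, I) = -3/28 + 1/(-1) = -3*1/28 + 1*(-1) = -3/28 - 1 = -31/28)
B = 31/28 (B = -1*(-31/28) = 31/28 ≈ 1.1071)
B**3 = (31/28)**3 = 29791/21952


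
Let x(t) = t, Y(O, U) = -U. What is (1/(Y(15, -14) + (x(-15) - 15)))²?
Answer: 1/256 ≈ 0.0039063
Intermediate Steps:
(1/(Y(15, -14) + (x(-15) - 15)))² = (1/(-1*(-14) + (-15 - 15)))² = (1/(14 - 30))² = (1/(-16))² = (-1/16)² = 1/256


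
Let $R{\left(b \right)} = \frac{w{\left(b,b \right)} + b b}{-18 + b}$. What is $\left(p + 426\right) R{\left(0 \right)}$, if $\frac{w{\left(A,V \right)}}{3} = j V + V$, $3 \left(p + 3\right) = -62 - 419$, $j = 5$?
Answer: $0$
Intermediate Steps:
$p = - \frac{490}{3}$ ($p = -3 + \frac{-62 - 419}{3} = -3 + \frac{1}{3} \left(-481\right) = -3 - \frac{481}{3} = - \frac{490}{3} \approx -163.33$)
$w{\left(A,V \right)} = 18 V$ ($w{\left(A,V \right)} = 3 \left(5 V + V\right) = 3 \cdot 6 V = 18 V$)
$R{\left(b \right)} = \frac{b^{2} + 18 b}{-18 + b}$ ($R{\left(b \right)} = \frac{18 b + b b}{-18 + b} = \frac{18 b + b^{2}}{-18 + b} = \frac{b^{2} + 18 b}{-18 + b}$)
$\left(p + 426\right) R{\left(0 \right)} = \left(- \frac{490}{3} + 426\right) \frac{0 \left(18 + 0\right)}{-18 + 0} = \frac{788 \cdot 0 \frac{1}{-18} \cdot 18}{3} = \frac{788 \cdot 0 \left(- \frac{1}{18}\right) 18}{3} = \frac{788}{3} \cdot 0 = 0$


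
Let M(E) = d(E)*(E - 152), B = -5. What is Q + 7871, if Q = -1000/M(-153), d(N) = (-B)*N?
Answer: 73460003/9333 ≈ 7871.0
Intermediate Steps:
d(N) = 5*N (d(N) = (-1*(-5))*N = 5*N)
M(E) = 5*E*(-152 + E) (M(E) = (5*E)*(E - 152) = (5*E)*(-152 + E) = 5*E*(-152 + E))
Q = -40/9333 (Q = -1000*(-1/(765*(-152 - 153))) = -1000/(5*(-153)*(-305)) = -1000/233325 = -1000*1/233325 = -40/9333 ≈ -0.0042859)
Q + 7871 = -40/9333 + 7871 = 73460003/9333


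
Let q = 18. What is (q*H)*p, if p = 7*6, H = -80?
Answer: -60480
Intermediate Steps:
p = 42
(q*H)*p = (18*(-80))*42 = -1440*42 = -60480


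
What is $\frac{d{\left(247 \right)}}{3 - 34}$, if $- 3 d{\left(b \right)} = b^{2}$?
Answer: $\frac{61009}{93} \approx 656.01$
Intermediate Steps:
$d{\left(b \right)} = - \frac{b^{2}}{3}$
$\frac{d{\left(247 \right)}}{3 - 34} = \frac{\left(- \frac{1}{3}\right) 247^{2}}{3 - 34} = \frac{\left(- \frac{1}{3}\right) 61009}{-31} = \left(- \frac{61009}{3}\right) \left(- \frac{1}{31}\right) = \frac{61009}{93}$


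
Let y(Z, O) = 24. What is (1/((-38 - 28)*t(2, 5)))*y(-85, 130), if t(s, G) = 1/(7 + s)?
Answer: -36/11 ≈ -3.2727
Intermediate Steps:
(1/((-38 - 28)*t(2, 5)))*y(-85, 130) = (1/((-38 - 28)*(1/(7 + 2))))*24 = (1/((-66)*(1/9)))*24 = -1/(66*⅑)*24 = -1/66*9*24 = -3/22*24 = -36/11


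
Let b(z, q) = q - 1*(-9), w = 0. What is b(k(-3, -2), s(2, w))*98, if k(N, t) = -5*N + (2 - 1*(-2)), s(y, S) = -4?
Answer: 490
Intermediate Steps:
k(N, t) = 4 - 5*N (k(N, t) = -5*N + (2 + 2) = -5*N + 4 = 4 - 5*N)
b(z, q) = 9 + q (b(z, q) = q + 9 = 9 + q)
b(k(-3, -2), s(2, w))*98 = (9 - 4)*98 = 5*98 = 490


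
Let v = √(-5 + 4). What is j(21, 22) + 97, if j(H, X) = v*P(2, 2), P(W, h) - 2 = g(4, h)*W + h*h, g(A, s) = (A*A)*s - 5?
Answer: 97 + 60*I ≈ 97.0 + 60.0*I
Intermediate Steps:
v = I (v = √(-1) = I ≈ 1.0*I)
g(A, s) = -5 + s*A² (g(A, s) = A²*s - 5 = s*A² - 5 = -5 + s*A²)
P(W, h) = 2 + h² + W*(-5 + 16*h) (P(W, h) = 2 + ((-5 + h*4²)*W + h*h) = 2 + ((-5 + h*16)*W + h²) = 2 + ((-5 + 16*h)*W + h²) = 2 + (W*(-5 + 16*h) + h²) = 2 + (h² + W*(-5 + 16*h)) = 2 + h² + W*(-5 + 16*h))
j(H, X) = 60*I (j(H, X) = I*(2 + 2² + 2*(-5 + 16*2)) = I*(2 + 4 + 2*(-5 + 32)) = I*(2 + 4 + 2*27) = I*(2 + 4 + 54) = I*60 = 60*I)
j(21, 22) + 97 = 60*I + 97 = 97 + 60*I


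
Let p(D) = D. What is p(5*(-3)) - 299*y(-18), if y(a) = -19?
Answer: 5666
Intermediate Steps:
p(5*(-3)) - 299*y(-18) = 5*(-3) - 299*(-19) = -15 + 5681 = 5666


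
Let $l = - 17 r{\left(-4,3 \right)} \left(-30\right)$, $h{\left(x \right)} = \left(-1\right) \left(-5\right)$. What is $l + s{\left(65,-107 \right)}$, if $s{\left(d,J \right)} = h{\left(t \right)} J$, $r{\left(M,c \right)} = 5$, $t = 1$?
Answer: $2015$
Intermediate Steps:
$h{\left(x \right)} = 5$
$s{\left(d,J \right)} = 5 J$
$l = 2550$ ($l = \left(-17\right) 5 \left(-30\right) = \left(-85\right) \left(-30\right) = 2550$)
$l + s{\left(65,-107 \right)} = 2550 + 5 \left(-107\right) = 2550 - 535 = 2015$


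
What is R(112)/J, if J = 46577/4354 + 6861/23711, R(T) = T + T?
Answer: 23125243456/1134260041 ≈ 20.388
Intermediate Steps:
R(T) = 2*T
J = 1134260041/103237694 (J = 46577*(1/4354) + 6861*(1/23711) = 46577/4354 + 6861/23711 = 1134260041/103237694 ≈ 10.987)
R(112)/J = (2*112)/(1134260041/103237694) = 224*(103237694/1134260041) = 23125243456/1134260041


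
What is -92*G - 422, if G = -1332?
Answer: 122122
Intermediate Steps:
-92*G - 422 = -92*(-1332) - 422 = 122544 - 422 = 122122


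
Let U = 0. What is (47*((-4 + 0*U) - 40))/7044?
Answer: -517/1761 ≈ -0.29358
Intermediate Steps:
(47*((-4 + 0*U) - 40))/7044 = (47*((-4 + 0*0) - 40))/7044 = (47*((-4 + 0) - 40))*(1/7044) = (47*(-4 - 40))*(1/7044) = (47*(-44))*(1/7044) = -2068*1/7044 = -517/1761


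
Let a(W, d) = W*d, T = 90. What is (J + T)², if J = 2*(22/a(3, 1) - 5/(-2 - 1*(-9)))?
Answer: 4700224/441 ≈ 10658.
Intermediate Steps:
J = 278/21 (J = 2*(22/((3*1)) - 5/(-2 - 1*(-9))) = 2*(22/3 - 5/(-2 + 9)) = 2*(22*(⅓) - 5/7) = 2*(22/3 - 5*⅐) = 2*(22/3 - 5/7) = 2*(139/21) = 278/21 ≈ 13.238)
(J + T)² = (278/21 + 90)² = (2168/21)² = 4700224/441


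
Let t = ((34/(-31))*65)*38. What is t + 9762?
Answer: 218642/31 ≈ 7053.0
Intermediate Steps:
t = -83980/31 (t = ((34*(-1/31))*65)*38 = -34/31*65*38 = -2210/31*38 = -83980/31 ≈ -2709.0)
t + 9762 = -83980/31 + 9762 = 218642/31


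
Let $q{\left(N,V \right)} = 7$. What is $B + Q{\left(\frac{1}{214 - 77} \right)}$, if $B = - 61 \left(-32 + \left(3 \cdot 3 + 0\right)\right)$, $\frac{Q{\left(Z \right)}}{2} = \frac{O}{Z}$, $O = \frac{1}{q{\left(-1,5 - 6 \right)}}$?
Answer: $\frac{10095}{7} \approx 1442.1$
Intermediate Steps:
$O = \frac{1}{7} \approx 0.14286$
$Q{\left(Z \right)} = \frac{2}{7 Z}$ ($Q{\left(Z \right)} = 2 \frac{1}{7 Z} = \frac{2}{7 Z}$)
$B = 1403$ ($B = - 61 \left(-32 + \left(9 + 0\right)\right) = - 61 \left(-32 + 9\right) = \left(-61\right) \left(-23\right) = 1403$)
$B + Q{\left(\frac{1}{214 - 77} \right)} = 1403 + \frac{2}{7 \frac{1}{214 - 77}} = 1403 + \frac{2}{7 \cdot \frac{1}{137}} = 1403 + \frac{2 \frac{1}{\frac{1}{137}}}{7} = 1403 + \frac{2}{7} \cdot 137 = 1403 + \frac{274}{7} = \frac{10095}{7}$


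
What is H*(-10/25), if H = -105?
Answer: 42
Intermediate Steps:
H*(-10/25) = -(-105)*10/25 = -(-105)*10*(1/25) = -(-105)*2/5 = -105*(-⅖) = 42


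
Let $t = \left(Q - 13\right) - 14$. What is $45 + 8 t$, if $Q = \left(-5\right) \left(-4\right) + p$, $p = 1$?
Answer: $-3$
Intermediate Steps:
$Q = 21$ ($Q = \left(-5\right) \left(-4\right) + 1 = 20 + 1 = 21$)
$t = -6$ ($t = \left(21 - 13\right) - 14 = 8 - 14 = -6$)
$45 + 8 t = 45 + 8 \left(-6\right) = 45 - 48 = -3$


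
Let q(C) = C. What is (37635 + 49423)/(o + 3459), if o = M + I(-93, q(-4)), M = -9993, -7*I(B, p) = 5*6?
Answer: -304703/22884 ≈ -13.315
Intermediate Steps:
I(B, p) = -30/7 (I(B, p) = -5*6/7 = -⅐*30 = -30/7)
o = -69981/7 (o = -9993 - 30/7 = -69981/7 ≈ -9997.3)
(37635 + 49423)/(o + 3459) = (37635 + 49423)/(-69981/7 + 3459) = 87058/(-45768/7) = 87058*(-7/45768) = -304703/22884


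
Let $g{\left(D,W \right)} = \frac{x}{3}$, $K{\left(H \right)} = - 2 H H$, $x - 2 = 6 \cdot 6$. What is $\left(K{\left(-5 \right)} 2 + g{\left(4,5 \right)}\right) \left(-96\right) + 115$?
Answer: $8499$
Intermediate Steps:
$x = 38$ ($x = 2 + 6 \cdot 6 = 2 + 36 = 38$)
$K{\left(H \right)} = - 2 H^{2}$
$g{\left(D,W \right)} = \frac{38}{3}$
$\left(K{\left(-5 \right)} 2 + g{\left(4,5 \right)}\right) \left(-96\right) + 115 = \left(- 2 \left(-5\right)^{2} \cdot 2 + \frac{38}{3}\right) \left(-96\right) + 115 = \left(\left(-2\right) 25 \cdot 2 + \frac{38}{3}\right) \left(-96\right) + 115 = \left(\left(-50\right) 2 + \frac{38}{3}\right) \left(-96\right) + 115 = \left(-100 + \frac{38}{3}\right) \left(-96\right) + 115 = \left(- \frac{262}{3}\right) \left(-96\right) + 115 = 8384 + 115 = 8499$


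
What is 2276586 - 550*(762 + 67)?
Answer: 1820636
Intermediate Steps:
2276586 - 550*(762 + 67) = 2276586 - 550*829 = 2276586 - 1*455950 = 2276586 - 455950 = 1820636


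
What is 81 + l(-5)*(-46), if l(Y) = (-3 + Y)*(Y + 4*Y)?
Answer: -9119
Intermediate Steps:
l(Y) = 5*Y*(-3 + Y) (l(Y) = (-3 + Y)*(5*Y) = 5*Y*(-3 + Y))
81 + l(-5)*(-46) = 81 + (5*(-5)*(-3 - 5))*(-46) = 81 + (5*(-5)*(-8))*(-46) = 81 + 200*(-46) = 81 - 9200 = -9119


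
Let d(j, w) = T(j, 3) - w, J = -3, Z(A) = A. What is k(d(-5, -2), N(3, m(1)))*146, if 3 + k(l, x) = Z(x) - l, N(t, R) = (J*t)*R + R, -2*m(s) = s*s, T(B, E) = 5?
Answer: -876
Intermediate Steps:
m(s) = -s²/2 (m(s) = -s*s/2 = -s²/2)
N(t, R) = R - 3*R*t (N(t, R) = (-3*t)*R + R = -3*R*t + R = R - 3*R*t)
d(j, w) = 5 - w
k(l, x) = -3 + x - l (k(l, x) = -3 + (x - l) = -3 + x - l)
k(d(-5, -2), N(3, m(1)))*146 = (-3 + (-½*1²)*(1 - 3*3) - (5 - 1*(-2)))*146 = (-3 + (-½*1)*(1 - 9) - (5 + 2))*146 = (-3 - ½*(-8) - 1*7)*146 = (-3 + 4 - 7)*146 = -6*146 = -876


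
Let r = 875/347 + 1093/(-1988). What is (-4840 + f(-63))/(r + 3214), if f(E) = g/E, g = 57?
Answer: -10018291132/6655479399 ≈ -1.5053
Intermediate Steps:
r = 1360229/689836 (r = 875*(1/347) + 1093*(-1/1988) = 875/347 - 1093/1988 = 1360229/689836 ≈ 1.9718)
f(E) = 57/E
(-4840 + f(-63))/(r + 3214) = (-4840 + 57/(-63))/(1360229/689836 + 3214) = (-4840 + 57*(-1/63))/(2218493133/689836) = (-4840 - 19/21)*(689836/2218493133) = -101659/21*689836/2218493133 = -10018291132/6655479399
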